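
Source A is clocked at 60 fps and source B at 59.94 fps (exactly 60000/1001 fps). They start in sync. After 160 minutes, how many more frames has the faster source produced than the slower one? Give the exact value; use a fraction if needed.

576000/1001 frames

160 min = 9600 s.
A emits 60 × 9600 = 576000 frames; B emits 60000/1001 × 9600 = 576000000/1001.
Difference = 576000/1001 frames (≈ 575.4246); B is behind A.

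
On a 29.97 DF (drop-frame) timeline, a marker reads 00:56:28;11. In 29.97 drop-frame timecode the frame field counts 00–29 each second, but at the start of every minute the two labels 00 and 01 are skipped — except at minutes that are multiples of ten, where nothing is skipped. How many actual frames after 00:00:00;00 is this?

Complete 10-minute blocks: 5, each 17982 frames → 89910.
Remaining 6 whole minutes in the current block: 1800 + 5 × 1798 = 10790 frames.
Within the current minute: 28 × 30 + 11 − 2 = 849 (labels ;00/;01 skipped at this minute). Total = 89910 + 10790 + 849 = 101549.

101549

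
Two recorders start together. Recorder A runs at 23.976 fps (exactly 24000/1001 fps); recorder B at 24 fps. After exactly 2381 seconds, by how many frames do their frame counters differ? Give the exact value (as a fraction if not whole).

57144/1001 frames

A emits 24000/1001 × 2381 = 57144000/1001 frames; B emits 24 × 2381 = 57144.
Difference = 57144/1001 frames (≈ 57.0869); B is ahead of A.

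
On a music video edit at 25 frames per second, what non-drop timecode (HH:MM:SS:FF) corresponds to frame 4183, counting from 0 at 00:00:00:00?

4183 ÷ 25 = 167 full seconds, remainder 8 frames.
167 s = 0 h 2 min 47 s.
Timecode: 00:02:47:08.

00:02:47:08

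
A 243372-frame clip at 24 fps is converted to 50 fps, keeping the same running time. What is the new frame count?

507025 frames

Target frames = source frames × (target rate / source rate) = 243372 × (50)/(24) = 243372 × 25/12 = 507025.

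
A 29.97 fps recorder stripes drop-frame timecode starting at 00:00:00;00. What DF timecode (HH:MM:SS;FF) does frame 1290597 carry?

11:57:42;29

Each 10-minute DF block holds 10 × 60 × 30 − 9 × 2 = 17982 frames. 1290597 ÷ 17982 → 71 full blocks, remainder 13875.
Within the partial block the first minute is 1800 frames and each further minute 1798, so 7 further minute boundaries passed. Total skipped labels = 18 × 71 + 2 × 7 = 1292.
Non-drop label index = 1290597 + 1292 = 1291889; at 30 labels/s that is 11:57:42:29, i.e. DF 11:57:42;29.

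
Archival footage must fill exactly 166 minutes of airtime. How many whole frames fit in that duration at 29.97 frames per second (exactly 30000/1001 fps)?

166 min = 9960 s.
Frames = 9960 × 30000/1001 = 298800000/1001 ≈ 298501.4985.
Complete frames: 298501.

298501 frames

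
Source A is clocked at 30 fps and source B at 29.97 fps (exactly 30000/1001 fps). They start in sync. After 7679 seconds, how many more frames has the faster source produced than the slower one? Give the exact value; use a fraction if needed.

A emits 30 × 7679 = 230370 frames; B emits 30000/1001 × 7679 = 32910000/143.
Difference = 32910/143 frames (≈ 230.1399); B is behind A.

32910/143 frames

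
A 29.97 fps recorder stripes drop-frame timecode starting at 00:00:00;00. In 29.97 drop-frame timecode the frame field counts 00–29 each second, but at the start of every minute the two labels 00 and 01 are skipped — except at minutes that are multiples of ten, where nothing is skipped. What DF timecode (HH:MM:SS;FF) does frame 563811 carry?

Each 10-minute DF block holds 10 × 60 × 30 − 9 × 2 = 17982 frames. 563811 ÷ 17982 → 31 full blocks, remainder 6369.
Within the partial block the first minute is 1800 frames and each further minute 1798, so 3 further minute boundaries passed. Total skipped labels = 18 × 31 + 2 × 3 = 564.
Non-drop label index = 563811 + 564 = 564375; at 30 labels/s that is 05:13:32:15, i.e. DF 05:13:32;15.

05:13:32;15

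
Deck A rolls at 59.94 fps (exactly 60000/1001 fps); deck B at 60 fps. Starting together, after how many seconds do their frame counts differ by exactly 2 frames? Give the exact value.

The gap grows by |60 − 60000/1001| = 60/1001 frames per second.
Time for a 2-frame gap: 2 ÷ (60/1001) = 1001/30 s.

1001/30 seconds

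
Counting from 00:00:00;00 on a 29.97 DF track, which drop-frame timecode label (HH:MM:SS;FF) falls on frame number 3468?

00:01:55;20

Each 10-minute DF block holds 10 × 60 × 30 − 9 × 2 = 17982 frames. 3468 ÷ 17982 → 0 full blocks, remainder 3468.
Within the partial block the first minute is 1800 frames and each further minute 1798, so 1 further minute boundary passed. Total skipped labels = 18 × 0 + 2 × 1 = 2.
Non-drop label index = 3468 + 2 = 3470; at 30 labels/s that is 00:01:55:20, i.e. DF 00:01:55;20.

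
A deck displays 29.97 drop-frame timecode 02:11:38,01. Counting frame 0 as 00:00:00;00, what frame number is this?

236705

Complete 10-minute blocks: 13, each 17982 frames → 233766.
Remaining 1 whole minute in the current block: 1800 + 0 × 1798 = 1800 frames.
Within the current minute: 38 × 30 + 1 − 2 = 1139 (labels ;00/;01 skipped at this minute). Total = 233766 + 1800 + 1139 = 236705.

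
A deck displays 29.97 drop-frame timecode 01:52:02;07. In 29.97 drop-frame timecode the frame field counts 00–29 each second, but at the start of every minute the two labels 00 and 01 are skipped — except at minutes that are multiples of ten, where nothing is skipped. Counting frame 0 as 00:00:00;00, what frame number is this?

201465

As if non-drop at 30 labels/s: (1 × 3600 + 52 × 60 + 2) × 30 + 7 = 201667.
Minute boundaries passed: 112; those not divisible by 10: 112 − 11 = 101; dropped labels = 2 × 101 = 202.
Actual frame index = 201667 − 202 = 201465.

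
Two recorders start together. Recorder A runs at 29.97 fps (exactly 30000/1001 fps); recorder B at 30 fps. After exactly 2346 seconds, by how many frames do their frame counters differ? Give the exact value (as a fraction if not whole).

70380/1001 frames

A emits 30000/1001 × 2346 = 70380000/1001 frames; B emits 30 × 2346 = 70380.
Difference = 70380/1001 frames (≈ 70.3097); B is ahead of A.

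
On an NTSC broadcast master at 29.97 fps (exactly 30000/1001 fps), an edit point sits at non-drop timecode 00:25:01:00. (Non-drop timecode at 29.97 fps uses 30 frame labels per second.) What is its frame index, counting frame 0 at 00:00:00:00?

45030

Total seconds to the label: (0 × 3600 + 25 × 60 + 1) = 1501.
Frame index = 1501 × 30 + 0 = 45030.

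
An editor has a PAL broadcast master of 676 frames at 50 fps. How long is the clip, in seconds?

Running time = 676 / (50) = 13.52 s.

13.52 seconds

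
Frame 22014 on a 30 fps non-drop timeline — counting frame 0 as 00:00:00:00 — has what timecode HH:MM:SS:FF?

00:12:13:24

22014 ÷ 30 = 733 full seconds, remainder 24 frames.
733 s = 0 h 12 min 13 s.
Timecode: 00:12:13:24.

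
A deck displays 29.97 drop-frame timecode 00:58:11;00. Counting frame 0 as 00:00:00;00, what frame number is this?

104624

Complete 10-minute blocks: 5, each 17982 frames → 89910.
Remaining 8 whole minutes in the current block: 1800 + 7 × 1798 = 14386 frames.
Within the current minute: 11 × 30 + 0 − 2 = 328 (labels ;00/;01 skipped at this minute). Total = 89910 + 14386 + 328 = 104624.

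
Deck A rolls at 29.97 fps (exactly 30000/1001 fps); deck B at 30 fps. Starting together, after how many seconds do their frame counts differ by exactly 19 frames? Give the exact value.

19019/30 seconds

The gap grows by |30 − 30000/1001| = 30/1001 frames per second.
Time for a 19-frame gap: 19 ÷ (30/1001) = 19019/30 s.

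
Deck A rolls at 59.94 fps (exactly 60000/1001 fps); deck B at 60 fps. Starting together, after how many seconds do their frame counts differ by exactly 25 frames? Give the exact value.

The gap grows by |60 − 60000/1001| = 60/1001 frames per second.
Time for a 25-frame gap: 25 ÷ (60/1001) = 5005/12 s.

5005/12 seconds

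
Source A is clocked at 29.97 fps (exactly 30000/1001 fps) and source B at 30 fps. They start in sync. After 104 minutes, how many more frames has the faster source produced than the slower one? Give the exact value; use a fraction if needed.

14400/77 frames

104 min = 6240 s.
A emits 30000/1001 × 6240 = 14400000/77 frames; B emits 30 × 6240 = 187200.
Difference = 14400/77 frames (≈ 187.0130); B is ahead of A.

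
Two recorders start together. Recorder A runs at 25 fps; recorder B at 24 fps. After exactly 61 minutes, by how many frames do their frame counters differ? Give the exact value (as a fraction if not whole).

3660 frames

61 min = 3660 s.
A emits 25 × 3660 = 91500 frames; B emits 24 × 3660 = 87840.
Difference = 3660 frames; B is behind A.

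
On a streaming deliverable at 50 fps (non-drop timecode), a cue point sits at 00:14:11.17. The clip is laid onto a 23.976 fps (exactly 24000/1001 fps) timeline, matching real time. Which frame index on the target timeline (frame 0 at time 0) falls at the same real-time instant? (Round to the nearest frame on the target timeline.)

Source frame index: (0×3600 + 14×60 + 11) × 50 + 17 = 42567.
Real time: 42567 / (50) = 42567/50 s.
Target frame: (42567/50) × (24000/1001) = 2918880/143 ≈ 20411.748 → 20412.

frame 20412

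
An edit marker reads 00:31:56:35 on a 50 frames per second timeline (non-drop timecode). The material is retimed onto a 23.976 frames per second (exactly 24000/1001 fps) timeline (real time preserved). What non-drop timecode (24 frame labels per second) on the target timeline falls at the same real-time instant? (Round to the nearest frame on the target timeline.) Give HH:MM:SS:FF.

00:31:54:19

Source frame index: (0×3600 + 31×60 + 56) × 50 + 35 = 95835.
Real time: 95835 / (50) = 19167/10 s.
Target frame: (19167/10) × (24000/1001) = 46000800/1001 ≈ 45954.845 → 45955.
At 24 labels/s: frame 45955 → 00:31:54:19.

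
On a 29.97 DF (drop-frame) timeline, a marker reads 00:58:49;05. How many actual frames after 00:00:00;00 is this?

105769

Complete 10-minute blocks: 5, each 17982 frames → 89910.
Remaining 8 whole minutes in the current block: 1800 + 7 × 1798 = 14386 frames.
Within the current minute: 49 × 30 + 5 − 2 = 1473 (labels ;00/;01 skipped at this minute). Total = 89910 + 14386 + 1473 = 105769.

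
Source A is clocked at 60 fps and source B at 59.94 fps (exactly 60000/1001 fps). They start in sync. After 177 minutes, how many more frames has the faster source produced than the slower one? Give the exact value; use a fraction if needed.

177 min = 10620 s.
A emits 60 × 10620 = 637200 frames; B emits 60000/1001 × 10620 = 637200000/1001.
Difference = 637200/1001 frames (≈ 636.5634); B is behind A.

637200/1001 frames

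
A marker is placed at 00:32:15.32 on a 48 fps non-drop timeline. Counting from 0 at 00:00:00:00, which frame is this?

Total seconds to the label: (0 × 3600 + 32 × 60 + 15) = 1935.
Frame index = 1935 × 48 + 32 = 92912.

frame 92912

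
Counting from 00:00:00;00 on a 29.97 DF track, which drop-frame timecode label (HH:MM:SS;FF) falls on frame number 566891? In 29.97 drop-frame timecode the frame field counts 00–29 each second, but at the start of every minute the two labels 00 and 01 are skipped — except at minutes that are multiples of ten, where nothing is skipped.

05:15:15;09

Ten DF minutes hold 17982 frames, so frame 566891 lies in block 31 (frames 557442–575423) with 9449 frames into that block.
The block's first minute is 1800 frames and the rest 1798 each; 9449 frames reaches minute 5, so 31 × 18 + 5 × 2 = 568 labels have been skipped so far.
Adding those back, label number 566891 + 568 = 567459 at 30 labels/s is 18915 s + 9 f = 5 h 15 min 15 s frame 9, i.e. 05:15:15;09.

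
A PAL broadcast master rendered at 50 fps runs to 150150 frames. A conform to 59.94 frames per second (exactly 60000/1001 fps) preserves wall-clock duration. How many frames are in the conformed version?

180000 frames

Target frames = source frames × (target rate / source rate) = 150150 × (60000/1001)/(50) = 150150 × 1200/1001 = 180000.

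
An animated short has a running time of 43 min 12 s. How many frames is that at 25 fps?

64800 frames

43 min 12 s = 2592 s.
Frames = 2592 × 25 = 64800.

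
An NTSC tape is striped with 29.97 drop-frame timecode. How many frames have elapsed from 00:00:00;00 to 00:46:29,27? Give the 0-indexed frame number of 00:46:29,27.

83613

As if non-drop at 30 labels/s: (0 × 3600 + 46 × 60 + 29) × 30 + 27 = 83697.
Minute boundaries passed: 46; those not divisible by 10: 46 − 4 = 42; dropped labels = 2 × 42 = 84.
Actual frame index = 83697 − 84 = 83613.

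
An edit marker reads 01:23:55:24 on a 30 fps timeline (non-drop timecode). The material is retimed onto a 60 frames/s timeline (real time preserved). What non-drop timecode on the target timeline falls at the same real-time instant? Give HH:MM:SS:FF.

01:23:55:48

Source frame index: (1×3600 + 23×60 + 55) × 30 + 24 = 151074.
Real time: 151074 / (30) = 25179/5 s.
Target frame: (25179/5) × (60) = 302148.
At 60 labels/s: frame 302148 → 01:23:55:48.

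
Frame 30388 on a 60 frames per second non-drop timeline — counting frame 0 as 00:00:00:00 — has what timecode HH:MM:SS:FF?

00:08:26:28

30388 ÷ 60 = 506 full seconds, remainder 28 frames.
506 s = 0 h 8 min 26 s.
Timecode: 00:08:26:28.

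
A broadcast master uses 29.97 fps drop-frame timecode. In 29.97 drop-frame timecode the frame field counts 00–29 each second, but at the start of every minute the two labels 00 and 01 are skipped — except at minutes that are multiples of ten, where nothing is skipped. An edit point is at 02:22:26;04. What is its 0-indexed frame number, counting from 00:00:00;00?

As if non-drop at 30 labels/s: (2 × 3600 + 22 × 60 + 26) × 30 + 4 = 256384.
Minute boundaries passed: 142; those not divisible by 10: 142 − 14 = 128; dropped labels = 2 × 128 = 256.
Actual frame index = 256384 − 256 = 256128.

256128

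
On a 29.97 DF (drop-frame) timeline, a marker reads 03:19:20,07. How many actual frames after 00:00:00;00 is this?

As if non-drop at 30 labels/s: (3 × 3600 + 19 × 60 + 20) × 30 + 7 = 358807.
Minute boundaries passed: 199; those not divisible by 10: 199 − 19 = 180; dropped labels = 2 × 180 = 360.
Actual frame index = 358807 − 360 = 358447.

358447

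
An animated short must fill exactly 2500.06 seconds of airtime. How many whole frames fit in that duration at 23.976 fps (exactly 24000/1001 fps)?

Frames = 2500.06 × 24000/1001 = 60001440/1001 ≈ 59941.4985.
Complete frames: 59941.

59941 frames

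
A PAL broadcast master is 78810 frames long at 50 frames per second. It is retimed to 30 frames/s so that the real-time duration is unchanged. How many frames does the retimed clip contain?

47286 frames

Target frames = source frames × (target rate / source rate) = 78810 × (30)/(50) = 78810 × 3/5 = 47286.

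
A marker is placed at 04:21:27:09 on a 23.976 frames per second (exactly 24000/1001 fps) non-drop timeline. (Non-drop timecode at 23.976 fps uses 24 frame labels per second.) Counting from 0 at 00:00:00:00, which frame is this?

Total seconds to the label: (4 × 3600 + 21 × 60 + 27) = 15687.
Frame index = 15687 × 24 + 9 = 376497.

376497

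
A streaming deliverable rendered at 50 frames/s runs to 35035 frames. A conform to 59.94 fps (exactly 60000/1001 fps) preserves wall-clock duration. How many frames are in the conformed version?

Target frames = source frames × (target rate / source rate) = 35035 × (60000/1001)/(50) = 35035 × 1200/1001 = 42000.

42000 frames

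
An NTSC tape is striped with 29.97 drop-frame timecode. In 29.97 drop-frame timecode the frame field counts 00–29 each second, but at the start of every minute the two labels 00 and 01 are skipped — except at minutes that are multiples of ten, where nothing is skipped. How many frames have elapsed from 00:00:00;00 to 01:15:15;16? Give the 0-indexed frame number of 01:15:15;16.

As if non-drop at 30 labels/s: (1 × 3600 + 15 × 60 + 15) × 30 + 16 = 135466.
Minute boundaries passed: 75; those not divisible by 10: 75 − 7 = 68; dropped labels = 2 × 68 = 136.
Actual frame index = 135466 − 136 = 135330.

135330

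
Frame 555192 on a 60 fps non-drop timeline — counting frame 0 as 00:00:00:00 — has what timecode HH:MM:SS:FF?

02:34:13:12

555192 ÷ 60 = 9253 full seconds, remainder 12 frames.
9253 s = 2 h 34 min 13 s.
Timecode: 02:34:13:12.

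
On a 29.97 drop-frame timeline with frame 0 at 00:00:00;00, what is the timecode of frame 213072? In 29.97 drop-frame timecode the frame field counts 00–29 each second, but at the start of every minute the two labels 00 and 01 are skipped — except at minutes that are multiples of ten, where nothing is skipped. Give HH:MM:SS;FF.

Each 10-minute DF block holds 10 × 60 × 30 − 9 × 2 = 17982 frames. 213072 ÷ 17982 → 11 full blocks, remainder 15270.
Within the partial block the first minute is 1800 frames and each further minute 1798, so 8 further minute boundaries passed. Total skipped labels = 18 × 11 + 2 × 8 = 214.
Non-drop label index = 213072 + 214 = 213286; at 30 labels/s that is 01:58:29:16, i.e. DF 01:58:29;16.

01:58:29;16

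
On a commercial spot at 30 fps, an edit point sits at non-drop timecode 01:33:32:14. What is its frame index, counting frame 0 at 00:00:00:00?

frame 168374

Total seconds to the label: (1 × 3600 + 33 × 60 + 32) = 5612.
Frame index = 5612 × 30 + 14 = 168374.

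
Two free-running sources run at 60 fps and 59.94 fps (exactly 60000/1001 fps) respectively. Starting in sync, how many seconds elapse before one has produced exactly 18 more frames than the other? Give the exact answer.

The gap grows by |60000/1001 − 60| = 60/1001 frames per second.
Time for a 18-frame gap: 18 ÷ (60/1001) = 300.3 s.

300.3 seconds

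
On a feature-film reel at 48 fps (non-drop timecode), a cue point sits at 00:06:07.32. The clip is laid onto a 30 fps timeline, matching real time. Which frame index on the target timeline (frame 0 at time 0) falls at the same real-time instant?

frame 11030

Source frame index: (0×3600 + 6×60 + 7) × 48 + 32 = 17648.
Real time: 17648 / (48) = 1103/3 s.
Target frame: (1103/3) × (30) = 11030.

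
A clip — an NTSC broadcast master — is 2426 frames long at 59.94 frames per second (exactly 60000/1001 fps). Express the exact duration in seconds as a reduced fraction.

1214213/30000 seconds

Running time = 2426 ÷ (60000/1001) = 2426 × 1001/60000 = 1214213/30000 s.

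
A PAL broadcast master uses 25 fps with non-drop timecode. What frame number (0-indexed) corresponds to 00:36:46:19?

55169

Total seconds to the label: (0 × 3600 + 36 × 60 + 46) = 2206.
Frame index = 2206 × 25 + 19 = 55169.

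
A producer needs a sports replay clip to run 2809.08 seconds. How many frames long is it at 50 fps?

Frames = 2809.08 × 50 = 140454.

140454 frames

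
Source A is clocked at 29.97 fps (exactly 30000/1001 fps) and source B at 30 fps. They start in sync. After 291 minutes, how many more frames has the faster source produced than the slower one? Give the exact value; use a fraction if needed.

523800/1001 frames

291 min = 17460 s.
A emits 30000/1001 × 17460 = 523800000/1001 frames; B emits 30 × 17460 = 523800.
Difference = 523800/1001 frames (≈ 523.2767); B is ahead of A.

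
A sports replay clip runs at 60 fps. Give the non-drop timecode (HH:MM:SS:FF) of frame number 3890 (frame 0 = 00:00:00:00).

00:01:04:50

3890 ÷ 60 = 64 full seconds, remainder 50 frames.
64 s = 0 h 1 min 4 s.
Timecode: 00:01:04:50.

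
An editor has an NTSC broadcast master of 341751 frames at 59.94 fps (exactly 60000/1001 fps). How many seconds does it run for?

Running time = 341751 / (60000/1001) = 5701.54585 s.

5701.54585 seconds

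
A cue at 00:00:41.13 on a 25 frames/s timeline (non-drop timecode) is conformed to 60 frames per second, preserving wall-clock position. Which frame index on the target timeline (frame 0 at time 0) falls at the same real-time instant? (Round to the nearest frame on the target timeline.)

frame 2491

Source frame index: (0×3600 + 0×60 + 41) × 25 + 13 = 1038.
Real time: 1038 / (25) = 1038/25 s.
Target frame: (1038/25) × (60) = 12456/5 ≈ 2491.200 → 2491.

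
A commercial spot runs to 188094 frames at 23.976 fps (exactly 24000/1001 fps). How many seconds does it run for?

Running time = 188094 / (24000/1001) = 7845.08725 s.

7845.08725 seconds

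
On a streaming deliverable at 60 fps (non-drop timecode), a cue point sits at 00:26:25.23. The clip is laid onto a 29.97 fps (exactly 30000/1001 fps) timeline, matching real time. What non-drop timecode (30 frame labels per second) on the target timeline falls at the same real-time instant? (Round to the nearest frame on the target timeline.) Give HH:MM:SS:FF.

00:26:23:24

Source frame index: (0×3600 + 26×60 + 25) × 60 + 23 = 95123.
Real time: 95123 / (60) = 95123/60 s.
Target frame: (95123/60) × (30000/1001) = 6794500/143 ≈ 47513.986 → 47514.
At 30 labels/s: frame 47514 → 00:26:23:24.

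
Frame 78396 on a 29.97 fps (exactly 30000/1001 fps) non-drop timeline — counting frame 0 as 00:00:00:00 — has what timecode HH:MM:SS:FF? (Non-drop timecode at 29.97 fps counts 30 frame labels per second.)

78396 ÷ 30 = 2613 full seconds, remainder 6 frames.
2613 s = 0 h 43 min 33 s.
Timecode: 00:43:33:06.

00:43:33:06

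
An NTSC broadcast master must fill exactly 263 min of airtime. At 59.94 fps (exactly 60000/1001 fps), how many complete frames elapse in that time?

945854 frames

263 min = 15780 s.
Frames = 15780 × 60000/1001 = 946800000/1001 ≈ 945854.1459.
Complete frames: 945854.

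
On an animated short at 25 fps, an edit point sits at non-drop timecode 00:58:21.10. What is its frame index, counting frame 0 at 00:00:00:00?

Total seconds to the label: (0 × 3600 + 58 × 60 + 21) = 3501.
Frame index = 3501 × 25 + 10 = 87535.

frame 87535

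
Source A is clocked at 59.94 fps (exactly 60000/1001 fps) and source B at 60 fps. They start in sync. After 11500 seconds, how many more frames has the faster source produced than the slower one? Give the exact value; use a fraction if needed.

690000/1001 frames

A emits 60000/1001 × 11500 = 690000000/1001 frames; B emits 60 × 11500 = 690000.
Difference = 690000/1001 frames (≈ 689.3107); B is ahead of A.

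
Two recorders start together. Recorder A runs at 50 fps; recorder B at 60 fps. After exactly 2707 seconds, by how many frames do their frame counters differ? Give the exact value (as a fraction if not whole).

A emits 50 × 2707 = 135350 frames; B emits 60 × 2707 = 162420.
Difference = 27070 frames; B is ahead of A.

27070 frames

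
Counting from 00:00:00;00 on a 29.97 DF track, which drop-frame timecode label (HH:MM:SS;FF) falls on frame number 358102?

Ten DF minutes hold 17982 frames, so frame 358102 lies in block 19 (frames 341658–359639) with 16444 frames into that block.
The block's first minute is 1800 frames and the rest 1798 each; 16444 frames reaches minute 9, so 19 × 18 + 9 × 2 = 360 labels have been skipped so far.
Adding those back, label number 358102 + 360 = 358462 at 30 labels/s is 11948 s + 22 f = 3 h 19 min 8 s frame 22, i.e. 03:19:08;22.

03:19:08;22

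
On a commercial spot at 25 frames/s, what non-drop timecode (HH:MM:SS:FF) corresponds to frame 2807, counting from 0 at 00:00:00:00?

2807 ÷ 25 = 112 full seconds, remainder 7 frames.
112 s = 0 h 1 min 52 s.
Timecode: 00:01:52:07.

00:01:52:07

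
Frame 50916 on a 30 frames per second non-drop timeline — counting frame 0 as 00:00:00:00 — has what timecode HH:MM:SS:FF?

00:28:17:06

50916 ÷ 30 = 1697 full seconds, remainder 6 frames.
1697 s = 0 h 28 min 17 s.
Timecode: 00:28:17:06.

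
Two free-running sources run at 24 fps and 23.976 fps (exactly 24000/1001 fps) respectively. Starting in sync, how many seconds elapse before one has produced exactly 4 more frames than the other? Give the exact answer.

1001/6 seconds

The gap grows by |24000/1001 − 24| = 24/1001 frames per second.
Time for a 4-frame gap: 4 ÷ (24/1001) = 1001/6 s.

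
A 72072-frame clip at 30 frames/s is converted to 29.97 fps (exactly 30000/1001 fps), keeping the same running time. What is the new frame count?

Target frames = source frames × (target rate / source rate) = 72072 × (30000/1001)/(30) = 72072 × 1000/1001 = 72000.

72000 frames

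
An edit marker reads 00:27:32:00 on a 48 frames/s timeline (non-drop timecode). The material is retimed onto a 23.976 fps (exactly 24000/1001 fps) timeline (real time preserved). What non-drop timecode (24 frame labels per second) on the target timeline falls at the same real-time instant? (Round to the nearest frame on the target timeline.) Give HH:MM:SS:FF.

Source frame index: (0×3600 + 27×60 + 32) × 48 + 0 = 79296.
Real time: 79296 / (48) = 1652 s.
Target frame: (1652) × (24000/1001) = 5664000/143 ≈ 39608.392 → 39608.
At 24 labels/s: frame 39608 → 00:27:30:08.

00:27:30:08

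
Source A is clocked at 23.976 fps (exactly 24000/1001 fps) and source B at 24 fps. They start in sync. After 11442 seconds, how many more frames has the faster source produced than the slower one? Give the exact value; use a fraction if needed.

274608/1001 frames

A emits 24000/1001 × 11442 = 274608000/1001 frames; B emits 24 × 11442 = 274608.
Difference = 274608/1001 frames (≈ 274.3337); B is ahead of A.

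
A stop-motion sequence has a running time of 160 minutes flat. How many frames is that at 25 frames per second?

240000 frames

160 min = 9600 s.
Frames = 9600 × 25 = 240000.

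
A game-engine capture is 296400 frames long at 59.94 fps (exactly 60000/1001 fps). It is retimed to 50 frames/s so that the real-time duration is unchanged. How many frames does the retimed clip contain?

247247 frames

Target frames = source frames × (target rate / source rate) = 296400 × (50)/(60000/1001) = 296400 × 1001/1200 = 247247.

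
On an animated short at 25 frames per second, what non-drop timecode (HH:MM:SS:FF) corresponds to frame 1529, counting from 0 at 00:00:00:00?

1529 ÷ 25 = 61 full seconds, remainder 4 frames.
61 s = 0 h 1 min 1 s.
Timecode: 00:01:01:04.

00:01:01:04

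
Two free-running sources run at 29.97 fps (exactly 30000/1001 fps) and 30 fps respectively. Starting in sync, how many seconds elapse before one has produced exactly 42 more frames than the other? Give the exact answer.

The gap grows by |30 − 30000/1001| = 30/1001 frames per second.
Time for a 42-frame gap: 42 ÷ (30/1001) = 1401.4 s.

1401.4 seconds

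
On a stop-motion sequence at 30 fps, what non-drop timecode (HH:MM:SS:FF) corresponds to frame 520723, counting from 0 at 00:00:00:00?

520723 ÷ 30 = 17357 full seconds, remainder 13 frames.
17357 s = 4 h 49 min 17 s.
Timecode: 04:49:17:13.

04:49:17:13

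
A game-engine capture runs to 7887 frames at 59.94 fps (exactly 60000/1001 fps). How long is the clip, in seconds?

131.58145 seconds

Running time = 7887 / (60000/1001) = 131.58145 s.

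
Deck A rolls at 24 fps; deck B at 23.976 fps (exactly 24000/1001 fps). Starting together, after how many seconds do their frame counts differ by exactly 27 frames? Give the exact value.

The gap grows by |24000/1001 − 24| = 24/1001 frames per second.
Time for a 27-frame gap: 27 ÷ (24/1001) = 1126.125 s.

1126.125 seconds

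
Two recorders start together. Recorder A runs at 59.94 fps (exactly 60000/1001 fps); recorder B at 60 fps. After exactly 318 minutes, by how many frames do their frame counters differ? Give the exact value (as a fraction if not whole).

1144800/1001 frames

318 min = 19080 s.
A emits 60000/1001 × 19080 = 1144800000/1001 frames; B emits 60 × 19080 = 1144800.
Difference = 1144800/1001 frames (≈ 1143.6563); B is ahead of A.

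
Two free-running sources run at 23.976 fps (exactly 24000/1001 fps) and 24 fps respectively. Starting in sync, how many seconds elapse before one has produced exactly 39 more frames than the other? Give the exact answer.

1626.625 seconds

The gap grows by |24 − 24000/1001| = 24/1001 frames per second.
Time for a 39-frame gap: 39 ÷ (24/1001) = 1626.625 s.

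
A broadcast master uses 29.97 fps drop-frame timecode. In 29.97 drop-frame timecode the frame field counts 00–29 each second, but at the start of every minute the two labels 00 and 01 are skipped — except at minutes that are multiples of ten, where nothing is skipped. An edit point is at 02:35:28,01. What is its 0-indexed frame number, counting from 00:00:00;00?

279561

Complete 10-minute blocks: 15, each 17982 frames → 269730.
Remaining 5 whole minutes in the current block: 1800 + 4 × 1798 = 8992 frames.
Within the current minute: 28 × 30 + 1 − 2 = 839 (labels ;00/;01 skipped at this minute). Total = 269730 + 8992 + 839 = 279561.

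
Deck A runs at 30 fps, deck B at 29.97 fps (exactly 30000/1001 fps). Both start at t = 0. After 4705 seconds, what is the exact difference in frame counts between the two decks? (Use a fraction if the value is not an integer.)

A emits 30 × 4705 = 141150 frames; B emits 30000/1001 × 4705 = 141150000/1001.
Difference = 141150/1001 frames (≈ 141.0090); B is behind A.

141150/1001 frames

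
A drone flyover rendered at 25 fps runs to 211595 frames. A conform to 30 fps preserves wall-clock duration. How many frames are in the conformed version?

Target frames = source frames × (target rate / source rate) = 211595 × (30)/(25) = 211595 × 6/5 = 253914.

253914 frames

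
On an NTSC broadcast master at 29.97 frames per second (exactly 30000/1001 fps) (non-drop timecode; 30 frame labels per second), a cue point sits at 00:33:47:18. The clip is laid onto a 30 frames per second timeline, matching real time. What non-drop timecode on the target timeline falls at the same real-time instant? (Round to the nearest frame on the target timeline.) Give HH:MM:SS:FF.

00:33:49:19

Source frame index: (0×3600 + 33×60 + 47) × 30 + 18 = 60828.
Real time: 60828 / (30000/1001) = 5074069/2500 s.
Target frame: (5074069/2500) × (30) = 15222207/250 ≈ 60888.828 → 60889.
At 30 labels/s: frame 60889 → 00:33:49:19.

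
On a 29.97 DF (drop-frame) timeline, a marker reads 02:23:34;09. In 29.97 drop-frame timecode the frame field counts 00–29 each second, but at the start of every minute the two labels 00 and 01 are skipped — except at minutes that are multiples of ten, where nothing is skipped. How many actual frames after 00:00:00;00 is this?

As if non-drop at 30 labels/s: (2 × 3600 + 23 × 60 + 34) × 30 + 9 = 258429.
Minute boundaries passed: 143; those not divisible by 10: 143 − 14 = 129; dropped labels = 2 × 129 = 258.
Actual frame index = 258429 − 258 = 258171.

258171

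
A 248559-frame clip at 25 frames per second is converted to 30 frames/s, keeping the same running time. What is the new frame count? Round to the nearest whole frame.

Frames at target rate = 248559 × (30) / (25) = 1491354/5 ≈ 298270.800.
Nearest whole frame: 298271.

298271 frames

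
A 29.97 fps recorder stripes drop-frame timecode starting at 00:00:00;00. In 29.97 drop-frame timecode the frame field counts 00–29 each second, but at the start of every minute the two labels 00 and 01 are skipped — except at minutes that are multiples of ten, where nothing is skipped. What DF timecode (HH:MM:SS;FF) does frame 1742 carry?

Each 10-minute DF block holds 10 × 60 × 30 − 9 × 2 = 17982 frames. 1742 ÷ 17982 → 0 full blocks, remainder 1742.
Within the partial block the first minute is 1800 frames and each further minute 1798, so 0 further minute boundaries passed. Total skipped labels = 18 × 0 + 2 × 0 = 0.
Non-drop label index = 1742 + 0 = 1742; at 30 labels/s that is 00:00:58:02, i.e. DF 00:00:58;02.

00:00:58;02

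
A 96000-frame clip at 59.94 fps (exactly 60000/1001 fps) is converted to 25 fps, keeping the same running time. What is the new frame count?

Target frames = source frames × (target rate / source rate) = 96000 × (25)/(60000/1001) = 96000 × 1001/2400 = 40040.

40040 frames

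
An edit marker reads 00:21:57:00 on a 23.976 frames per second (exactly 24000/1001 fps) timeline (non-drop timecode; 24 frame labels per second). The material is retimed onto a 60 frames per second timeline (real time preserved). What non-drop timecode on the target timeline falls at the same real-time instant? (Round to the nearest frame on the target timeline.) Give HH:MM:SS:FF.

Source frame index: (0×3600 + 21×60 + 57) × 24 + 0 = 31608.
Real time: 31608 / (24000/1001) = 1318317/1000 s.
Target frame: (1318317/1000) × (60) = 3954951/50 ≈ 79099.020 → 79099.
At 60 labels/s: frame 79099 → 00:21:58:19.

00:21:58:19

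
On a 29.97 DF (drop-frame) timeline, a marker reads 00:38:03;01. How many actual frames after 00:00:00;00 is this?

Complete 10-minute blocks: 3, each 17982 frames → 53946.
Remaining 8 whole minutes in the current block: 1800 + 7 × 1798 = 14386 frames.
Within the current minute: 3 × 30 + 1 − 2 = 89 (labels ;00/;01 skipped at this minute). Total = 53946 + 14386 + 89 = 68421.

68421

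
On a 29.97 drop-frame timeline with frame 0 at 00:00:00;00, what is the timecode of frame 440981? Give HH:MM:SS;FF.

04:05:14;03

Ten DF minutes hold 17982 frames, so frame 440981 lies in block 24 (frames 431568–449549) with 9413 frames into that block.
The block's first minute is 1800 frames and the rest 1798 each; 9413 frames reaches minute 5, so 24 × 18 + 5 × 2 = 442 labels have been skipped so far.
Adding those back, label number 440981 + 442 = 441423 at 30 labels/s is 14714 s + 3 f = 4 h 5 min 14 s frame 3, i.e. 04:05:14;03.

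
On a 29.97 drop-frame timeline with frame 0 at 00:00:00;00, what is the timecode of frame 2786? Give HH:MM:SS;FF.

Ten DF minutes hold 17982 frames, so frame 2786 lies in block 0 (frames 0–17981) with 2786 frames into that block.
The block's first minute is 1800 frames and the rest 1798 each; 2786 frames reaches minute 1, so 0 × 18 + 1 × 2 = 2 labels have been skipped so far.
Adding those back, label number 2786 + 2 = 2788 at 30 labels/s is 92 s + 28 f = 0 h 1 min 32 s frame 28, i.e. 00:01:32;28.

00:01:32;28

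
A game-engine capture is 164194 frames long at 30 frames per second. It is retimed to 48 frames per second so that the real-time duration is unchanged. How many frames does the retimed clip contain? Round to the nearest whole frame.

262710 frames

Frames at target rate = 164194 × (48) / (30) = 1313552/5 ≈ 262710.400.
Nearest whole frame: 262710.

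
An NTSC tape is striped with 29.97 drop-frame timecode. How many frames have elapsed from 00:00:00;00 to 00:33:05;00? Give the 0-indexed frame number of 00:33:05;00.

Complete 10-minute blocks: 3, each 17982 frames → 53946.
Remaining 3 whole minutes in the current block: 1800 + 2 × 1798 = 5396 frames.
Within the current minute: 5 × 30 + 0 − 2 = 148 (labels ;00/;01 skipped at this minute). Total = 53946 + 5396 + 148 = 59490.

59490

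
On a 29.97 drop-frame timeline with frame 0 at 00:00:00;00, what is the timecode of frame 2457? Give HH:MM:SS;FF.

Each 10-minute DF block holds 10 × 60 × 30 − 9 × 2 = 17982 frames. 2457 ÷ 17982 → 0 full blocks, remainder 2457.
Within the partial block the first minute is 1800 frames and each further minute 1798, so 1 further minute boundary passed. Total skipped labels = 18 × 0 + 2 × 1 = 2.
Non-drop label index = 2457 + 2 = 2459; at 30 labels/s that is 00:01:21:29, i.e. DF 00:01:21;29.

00:01:21;29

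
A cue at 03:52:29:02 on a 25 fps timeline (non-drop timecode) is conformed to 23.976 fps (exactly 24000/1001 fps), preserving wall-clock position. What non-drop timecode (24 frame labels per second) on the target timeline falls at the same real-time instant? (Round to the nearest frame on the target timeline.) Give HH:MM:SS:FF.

Source frame index: (3×3600 + 52×60 + 29) × 25 + 2 = 348727.
Real time: 348727 / (25) = 348727/25 s.
Target frame: (348727/25) × (24000/1001) = 334777920/1001 ≈ 334443.477 → 334443.
At 24 labels/s: frame 334443 → 03:52:15:03.

03:52:15:03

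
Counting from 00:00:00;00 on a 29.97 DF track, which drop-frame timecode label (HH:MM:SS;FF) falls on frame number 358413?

03:19:19;03

Each 10-minute DF block holds 10 × 60 × 30 − 9 × 2 = 17982 frames. 358413 ÷ 17982 → 19 full blocks, remainder 16755.
Within the partial block the first minute is 1800 frames and each further minute 1798, so 9 further minute boundaries passed. Total skipped labels = 18 × 19 + 2 × 9 = 360.
Non-drop label index = 358413 + 360 = 358773; at 30 labels/s that is 03:19:19:03, i.e. DF 03:19:19;03.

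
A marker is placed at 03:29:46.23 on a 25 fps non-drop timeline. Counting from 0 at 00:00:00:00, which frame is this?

Total seconds to the label: (3 × 3600 + 29 × 60 + 46) = 12586.
Frame index = 12586 × 25 + 23 = 314673.

frame 314673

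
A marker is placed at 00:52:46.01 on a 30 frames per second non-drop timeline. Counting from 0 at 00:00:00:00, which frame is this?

frame 94981

Total seconds to the label: (0 × 3600 + 52 × 60 + 46) = 3166.
Frame index = 3166 × 30 + 1 = 94981.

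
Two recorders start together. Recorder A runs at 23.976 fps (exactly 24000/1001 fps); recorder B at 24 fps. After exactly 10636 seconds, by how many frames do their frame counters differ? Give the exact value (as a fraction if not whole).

A emits 24000/1001 × 10636 = 255264000/1001 frames; B emits 24 × 10636 = 255264.
Difference = 255264/1001 frames (≈ 255.0090); B is ahead of A.

255264/1001 frames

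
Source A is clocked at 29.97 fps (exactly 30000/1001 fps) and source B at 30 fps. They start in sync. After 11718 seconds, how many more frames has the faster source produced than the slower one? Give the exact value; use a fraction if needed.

50220/143 frames

A emits 30000/1001 × 11718 = 50220000/143 frames; B emits 30 × 11718 = 351540.
Difference = 50220/143 frames (≈ 351.1888); B is ahead of A.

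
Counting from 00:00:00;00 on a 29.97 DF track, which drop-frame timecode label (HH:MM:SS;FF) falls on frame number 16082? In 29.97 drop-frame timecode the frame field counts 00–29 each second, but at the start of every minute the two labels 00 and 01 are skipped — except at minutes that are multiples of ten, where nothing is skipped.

Ten DF minutes hold 17982 frames, so frame 16082 lies in block 0 (frames 0–17981) with 16082 frames into that block.
The block's first minute is 1800 frames and the rest 1798 each; 16082 frames reaches minute 8, so 0 × 18 + 8 × 2 = 16 labels have been skipped so far.
Adding those back, label number 16082 + 16 = 16098 at 30 labels/s is 536 s + 18 f = 0 h 8 min 56 s frame 18, i.e. 00:08:56;18.

00:08:56;18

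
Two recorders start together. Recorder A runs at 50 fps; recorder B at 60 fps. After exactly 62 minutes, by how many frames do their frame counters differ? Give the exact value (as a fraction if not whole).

62 min = 3720 s.
A emits 50 × 3720 = 186000 frames; B emits 60 × 3720 = 223200.
Difference = 37200 frames; B is ahead of A.

37200 frames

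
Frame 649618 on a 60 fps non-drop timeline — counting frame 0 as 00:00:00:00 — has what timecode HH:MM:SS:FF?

03:00:26:58

649618 ÷ 60 = 10826 full seconds, remainder 58 frames.
10826 s = 3 h 0 min 26 s.
Timecode: 03:00:26:58.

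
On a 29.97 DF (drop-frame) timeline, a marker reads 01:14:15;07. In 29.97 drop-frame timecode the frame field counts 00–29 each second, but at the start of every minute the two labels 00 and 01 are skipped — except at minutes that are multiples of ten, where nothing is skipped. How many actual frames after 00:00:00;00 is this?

Complete 10-minute blocks: 7, each 17982 frames → 125874.
Remaining 4 whole minutes in the current block: 1800 + 3 × 1798 = 7194 frames.
Within the current minute: 15 × 30 + 7 − 2 = 455 (labels ;00/;01 skipped at this minute). Total = 125874 + 7194 + 455 = 133523.

133523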